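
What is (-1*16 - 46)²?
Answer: 3844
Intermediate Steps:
(-1*16 - 46)² = (-16 - 46)² = (-62)² = 3844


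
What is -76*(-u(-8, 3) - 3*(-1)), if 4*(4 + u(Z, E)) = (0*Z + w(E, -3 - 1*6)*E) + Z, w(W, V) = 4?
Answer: -456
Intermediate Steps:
u(Z, E) = -4 + E + Z/4 (u(Z, E) = -4 + ((0*Z + 4*E) + Z)/4 = -4 + ((0 + 4*E) + Z)/4 = -4 + (4*E + Z)/4 = -4 + (Z + 4*E)/4 = -4 + (E + Z/4) = -4 + E + Z/4)
-76*(-u(-8, 3) - 3*(-1)) = -76*(-(-4 + 3 + (¼)*(-8)) - 3*(-1)) = -76*(-(-4 + 3 - 2) + 3) = -76*(-1*(-3) + 3) = -76*(3 + 3) = -76*6 = -456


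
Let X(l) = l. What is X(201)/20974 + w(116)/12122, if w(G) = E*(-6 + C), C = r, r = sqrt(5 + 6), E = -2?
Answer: 1344105/127123414 - sqrt(11)/6061 ≈ 0.010026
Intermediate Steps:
r = sqrt(11) ≈ 3.3166
C = sqrt(11) ≈ 3.3166
w(G) = 12 - 2*sqrt(11) (w(G) = -2*(-6 + sqrt(11)) = 12 - 2*sqrt(11))
X(201)/20974 + w(116)/12122 = 201/20974 + (12 - 2*sqrt(11))/12122 = 201*(1/20974) + (12 - 2*sqrt(11))*(1/12122) = 201/20974 + (6/6061 - sqrt(11)/6061) = 1344105/127123414 - sqrt(11)/6061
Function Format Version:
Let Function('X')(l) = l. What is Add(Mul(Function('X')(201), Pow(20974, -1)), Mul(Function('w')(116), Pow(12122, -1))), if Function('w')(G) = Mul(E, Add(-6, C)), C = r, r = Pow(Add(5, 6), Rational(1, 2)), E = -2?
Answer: Add(Rational(1344105, 127123414), Mul(Rational(-1, 6061), Pow(11, Rational(1, 2)))) ≈ 0.010026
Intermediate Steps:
r = Pow(11, Rational(1, 2)) ≈ 3.3166
C = Pow(11, Rational(1, 2)) ≈ 3.3166
Function('w')(G) = Add(12, Mul(-2, Pow(11, Rational(1, 2)))) (Function('w')(G) = Mul(-2, Add(-6, Pow(11, Rational(1, 2)))) = Add(12, Mul(-2, Pow(11, Rational(1, 2)))))
Add(Mul(Function('X')(201), Pow(20974, -1)), Mul(Function('w')(116), Pow(12122, -1))) = Add(Mul(201, Pow(20974, -1)), Mul(Add(12, Mul(-2, Pow(11, Rational(1, 2)))), Pow(12122, -1))) = Add(Mul(201, Rational(1, 20974)), Mul(Add(12, Mul(-2, Pow(11, Rational(1, 2)))), Rational(1, 12122))) = Add(Rational(201, 20974), Add(Rational(6, 6061), Mul(Rational(-1, 6061), Pow(11, Rational(1, 2))))) = Add(Rational(1344105, 127123414), Mul(Rational(-1, 6061), Pow(11, Rational(1, 2))))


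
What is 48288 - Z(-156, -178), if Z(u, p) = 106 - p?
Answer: 48004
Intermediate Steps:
48288 - Z(-156, -178) = 48288 - (106 - 1*(-178)) = 48288 - (106 + 178) = 48288 - 1*284 = 48288 - 284 = 48004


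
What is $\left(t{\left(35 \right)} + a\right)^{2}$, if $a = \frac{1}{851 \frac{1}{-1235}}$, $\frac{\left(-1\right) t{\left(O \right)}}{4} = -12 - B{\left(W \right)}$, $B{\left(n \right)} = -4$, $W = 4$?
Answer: $\frac{675844009}{724201} \approx 933.23$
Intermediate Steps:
$t{\left(O \right)} = 32$ ($t{\left(O \right)} = - 4 \left(-12 - -4\right) = - 4 \left(-12 + 4\right) = \left(-4\right) \left(-8\right) = 32$)
$a = - \frac{1235}{851}$ ($a = \frac{1}{851 \left(- \frac{1}{1235}\right)} = \frac{1}{- \frac{851}{1235}} = - \frac{1235}{851} \approx -1.4512$)
$\left(t{\left(35 \right)} + a\right)^{2} = \left(32 - \frac{1235}{851}\right)^{2} = \left(\frac{25997}{851}\right)^{2} = \frac{675844009}{724201}$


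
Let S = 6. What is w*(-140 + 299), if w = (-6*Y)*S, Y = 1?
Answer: -5724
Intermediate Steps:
w = -36 (w = -6*1*6 = -6*6 = -36)
w*(-140 + 299) = -36*(-140 + 299) = -36*159 = -5724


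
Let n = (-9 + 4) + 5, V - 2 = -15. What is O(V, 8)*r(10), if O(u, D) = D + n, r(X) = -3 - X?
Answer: -104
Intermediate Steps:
V = -13 (V = 2 - 15 = -13)
n = 0 (n = -5 + 5 = 0)
O(u, D) = D (O(u, D) = D + 0 = D)
O(V, 8)*r(10) = 8*(-3 - 1*10) = 8*(-3 - 10) = 8*(-13) = -104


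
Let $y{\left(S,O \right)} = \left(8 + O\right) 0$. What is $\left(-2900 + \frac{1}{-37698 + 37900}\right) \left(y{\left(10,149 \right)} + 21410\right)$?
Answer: $- \frac{6270978295}{101} \approx -6.2089 \cdot 10^{7}$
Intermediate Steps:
$y{\left(S,O \right)} = 0$
$\left(-2900 + \frac{1}{-37698 + 37900}\right) \left(y{\left(10,149 \right)} + 21410\right) = \left(-2900 + \frac{1}{-37698 + 37900}\right) \left(0 + 21410\right) = \left(-2900 + \frac{1}{202}\right) 21410 = \left(- \frac{585799}{202}\right) 21410 = - \frac{6270978295}{101}$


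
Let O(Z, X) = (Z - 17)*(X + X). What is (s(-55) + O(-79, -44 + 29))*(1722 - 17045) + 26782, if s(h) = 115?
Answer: -45865603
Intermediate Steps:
O(Z, X) = 2*X*(-17 + Z) (O(Z, X) = (-17 + Z)*(2*X) = 2*X*(-17 + Z))
(s(-55) + O(-79, -44 + 29))*(1722 - 17045) + 26782 = (115 + 2*(-44 + 29)*(-17 - 79))*(1722 - 17045) + 26782 = (115 + 2*(-15)*(-96))*(-15323) + 26782 = (115 + 2880)*(-15323) + 26782 = 2995*(-15323) + 26782 = -45892385 + 26782 = -45865603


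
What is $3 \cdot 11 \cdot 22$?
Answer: $726$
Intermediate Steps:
$3 \cdot 11 \cdot 22 = 33 \cdot 22 = 726$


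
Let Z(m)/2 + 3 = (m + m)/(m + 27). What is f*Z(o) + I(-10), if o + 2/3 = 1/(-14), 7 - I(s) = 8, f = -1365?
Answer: 9201727/1103 ≈ 8342.5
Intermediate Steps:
I(s) = -1 (I(s) = 7 - 1*8 = 7 - 8 = -1)
o = -31/42 (o = -2/3 + 1/(-14) = -2/3 - 1/14 = -31/42 ≈ -0.73810)
Z(m) = -6 + 4*m/(27 + m) (Z(m) = -6 + 2*((m + m)/(m + 27)) = -6 + 2*((2*m)/(27 + m)) = -6 + 2*(2*m/(27 + m)) = -6 + 4*m/(27 + m))
f*Z(o) + I(-10) = -2730*(-81 - 1*(-31/42))/(27 - 31/42) - 1 = -2730*(-81 + 31/42)/1103/42 - 1 = -2730*42*(-3371)/(1103*42) - 1 = -1365*(-6742/1103) - 1 = 9202830/1103 - 1 = 9201727/1103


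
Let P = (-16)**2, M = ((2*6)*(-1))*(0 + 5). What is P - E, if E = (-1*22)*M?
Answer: -1064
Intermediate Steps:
M = -60 (M = (12*(-1))*5 = -12*5 = -60)
P = 256
E = 1320 (E = -1*22*(-60) = -22*(-60) = 1320)
P - E = 256 - 1*1320 = 256 - 1320 = -1064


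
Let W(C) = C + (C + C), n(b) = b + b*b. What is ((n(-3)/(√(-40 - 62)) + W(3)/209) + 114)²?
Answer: 9657560739/742577 - 47670*I*√102/3553 ≈ 13005.0 - 135.5*I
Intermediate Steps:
n(b) = b + b²
W(C) = 3*C (W(C) = C + 2*C = 3*C)
((n(-3)/(√(-40 - 62)) + W(3)/209) + 114)² = (((-3*(1 - 3))/(√(-40 - 62)) + (3*3)/209) + 114)² = (((-3*(-2))/(√(-102)) + 9*(1/209)) + 114)² = ((6/((I*√102)) + 9/209) + 114)² = ((6*(-I*√102/102) + 9/209) + 114)² = ((-I*√102/17 + 9/209) + 114)² = ((9/209 - I*√102/17) + 114)² = (23835/209 - I*√102/17)²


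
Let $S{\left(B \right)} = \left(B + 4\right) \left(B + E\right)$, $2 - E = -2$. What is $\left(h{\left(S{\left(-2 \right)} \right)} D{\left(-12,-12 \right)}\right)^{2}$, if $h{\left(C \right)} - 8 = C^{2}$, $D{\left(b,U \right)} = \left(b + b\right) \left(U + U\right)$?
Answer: $191102976$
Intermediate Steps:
$D{\left(b,U \right)} = 4 U b$ ($D{\left(b,U \right)} = 2 b 2 U = 4 U b$)
$E = 4$ ($E = 2 - -2 = 2 + 2 = 4$)
$S{\left(B \right)} = \left(4 + B\right)^{2}$ ($S{\left(B \right)} = \left(B + 4\right) \left(B + 4\right) = \left(4 + B\right) \left(4 + B\right) = \left(4 + B\right)^{2}$)
$h{\left(C \right)} = 8 + C^{2}$
$\left(h{\left(S{\left(-2 \right)} \right)} D{\left(-12,-12 \right)}\right)^{2} = \left(\left(8 + \left(16 + \left(-2\right)^{2} + 8 \left(-2\right)\right)^{2}\right) 4 \left(-12\right) \left(-12\right)\right)^{2} = \left(\left(8 + \left(16 + 4 - 16\right)^{2}\right) 576\right)^{2} = \left(\left(8 + 4^{2}\right) 576\right)^{2} = \left(\left(8 + 16\right) 576\right)^{2} = \left(24 \cdot 576\right)^{2} = 13824^{2} = 191102976$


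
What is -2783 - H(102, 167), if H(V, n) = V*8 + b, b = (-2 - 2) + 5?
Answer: -3600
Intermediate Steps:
b = 1 (b = -4 + 5 = 1)
H(V, n) = 1 + 8*V (H(V, n) = V*8 + 1 = 8*V + 1 = 1 + 8*V)
-2783 - H(102, 167) = -2783 - (1 + 8*102) = -2783 - (1 + 816) = -2783 - 1*817 = -2783 - 817 = -3600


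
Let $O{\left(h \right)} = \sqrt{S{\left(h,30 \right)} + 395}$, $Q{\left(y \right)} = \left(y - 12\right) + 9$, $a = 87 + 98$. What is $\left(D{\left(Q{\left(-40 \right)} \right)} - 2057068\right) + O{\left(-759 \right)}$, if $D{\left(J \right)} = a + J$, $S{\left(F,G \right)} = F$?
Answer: $-2056926 + 2 i \sqrt{91} \approx -2.0569 \cdot 10^{6} + 19.079 i$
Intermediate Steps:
$a = 185$
$Q{\left(y \right)} = -3 + y$ ($Q{\left(y \right)} = \left(-12 + y\right) + 9 = -3 + y$)
$O{\left(h \right)} = \sqrt{395 + h}$ ($O{\left(h \right)} = \sqrt{h + 395} = \sqrt{395 + h}$)
$D{\left(J \right)} = 185 + J$
$\left(D{\left(Q{\left(-40 \right)} \right)} - 2057068\right) + O{\left(-759 \right)} = \left(\left(185 - 43\right) - 2057068\right) + \sqrt{395 - 759} = \left(\left(185 - 43\right) - 2057068\right) + \sqrt{-364} = \left(142 - 2057068\right) + 2 i \sqrt{91} = -2056926 + 2 i \sqrt{91}$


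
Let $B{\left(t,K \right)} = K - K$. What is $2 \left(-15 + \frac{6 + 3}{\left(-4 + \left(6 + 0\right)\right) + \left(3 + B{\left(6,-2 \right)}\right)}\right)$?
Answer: $- \frac{132}{5} \approx -26.4$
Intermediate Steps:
$B{\left(t,K \right)} = 0$
$2 \left(-15 + \frac{6 + 3}{\left(-4 + \left(6 + 0\right)\right) + \left(3 + B{\left(6,-2 \right)}\right)}\right) = 2 \left(-15 + \frac{6 + 3}{\left(-4 + \left(6 + 0\right)\right) + \left(3 + 0\right)}\right) = 2 \left(-15 + \frac{9}{\left(-4 + 6\right) + 3}\right) = 2 \left(-15 + \frac{9}{2 + 3}\right) = 2 \left(-15 + \frac{9}{5}\right) = 2 \left(- \frac{66}{5}\right) = - \frac{132}{5}$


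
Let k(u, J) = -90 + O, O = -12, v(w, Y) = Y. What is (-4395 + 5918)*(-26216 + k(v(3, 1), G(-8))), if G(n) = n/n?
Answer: -40082314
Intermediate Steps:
G(n) = 1
k(u, J) = -102 (k(u, J) = -90 - 12 = -102)
(-4395 + 5918)*(-26216 + k(v(3, 1), G(-8))) = (-4395 + 5918)*(-26216 - 102) = 1523*(-26318) = -40082314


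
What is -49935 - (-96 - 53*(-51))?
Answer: -52542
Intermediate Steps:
-49935 - (-96 - 53*(-51)) = -49935 - (-96 + 2703) = -49935 - 1*2607 = -49935 - 2607 = -52542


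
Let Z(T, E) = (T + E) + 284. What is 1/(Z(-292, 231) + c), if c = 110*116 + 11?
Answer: 1/12994 ≈ 7.6959e-5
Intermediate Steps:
Z(T, E) = 284 + E + T (Z(T, E) = (E + T) + 284 = 284 + E + T)
c = 12771 (c = 12760 + 11 = 12771)
1/(Z(-292, 231) + c) = 1/((284 + 231 - 292) + 12771) = 1/(223 + 12771) = 1/12994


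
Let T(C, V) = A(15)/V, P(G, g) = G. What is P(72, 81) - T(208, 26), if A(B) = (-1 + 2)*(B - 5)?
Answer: 931/13 ≈ 71.615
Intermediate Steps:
A(B) = -5 + B (A(B) = 1*(-5 + B) = -5 + B)
T(C, V) = 10/V (T(C, V) = (-5 + 15)/V = 10/V)
P(72, 81) - T(208, 26) = 72 - 10/26 = 72 - 1*5/13 = 72 - 5/13 = 931/13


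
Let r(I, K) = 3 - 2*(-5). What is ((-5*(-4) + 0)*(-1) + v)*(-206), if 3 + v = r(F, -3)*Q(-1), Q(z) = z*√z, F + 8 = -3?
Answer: 4738 + 2678*I ≈ 4738.0 + 2678.0*I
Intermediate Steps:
F = -11 (F = -8 - 3 = -11)
r(I, K) = 13 (r(I, K) = 3 + 10 = 13)
Q(z) = z^(3/2)
v = -3 - 13*I (v = -3 + 13*(-1)^(3/2) = -3 + 13*(-I) = -3 - 13*I ≈ -3.0 - 13.0*I)
((-5*(-4) + 0)*(-1) + v)*(-206) = ((-5*(-4) + 0)*(-1) + (-3 - 13*I))*(-206) = ((20 + 0)*(-1) + (-3 - 13*I))*(-206) = (20*(-1) + (-3 - 13*I))*(-206) = (-20 + (-3 - 13*I))*(-206) = (-23 - 13*I)*(-206) = 4738 + 2678*I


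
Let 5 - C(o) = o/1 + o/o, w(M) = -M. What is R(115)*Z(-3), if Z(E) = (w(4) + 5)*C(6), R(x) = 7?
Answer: -14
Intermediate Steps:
C(o) = 4 - o (C(o) = 5 - (o/1 + o/o) = 5 - (o*1 + 1) = 5 - (o + 1) = 5 - (1 + o) = 5 + (-1 - o) = 4 - o)
Z(E) = -2 (Z(E) = (-1*4 + 5)*(4 - 1*6) = (-4 + 5)*(4 - 6) = 1*(-2) = -2)
R(115)*Z(-3) = 7*(-2) = -14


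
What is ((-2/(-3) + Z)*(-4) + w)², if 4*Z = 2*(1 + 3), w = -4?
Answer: 1936/9 ≈ 215.11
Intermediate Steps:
Z = 2 (Z = (2*(1 + 3))/4 = (2*4)/4 = (¼)*8 = 2)
((-2/(-3) + Z)*(-4) + w)² = ((-2/(-3) + 2)*(-4) - 4)² = ((-2*(-⅓) + 2)*(-4) - 4)² = ((⅔ + 2)*(-4) - 4)² = ((8/3)*(-4) - 4)² = (-32/3 - 4)² = (-44/3)² = 1936/9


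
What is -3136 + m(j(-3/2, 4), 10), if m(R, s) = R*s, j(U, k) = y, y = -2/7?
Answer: -21972/7 ≈ -3138.9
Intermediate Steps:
y = -2/7 (y = -2*⅐ = -2/7 ≈ -0.28571)
j(U, k) = -2/7
-3136 + m(j(-3/2, 4), 10) = -3136 - 2/7*10 = -3136 - 20/7 = -21972/7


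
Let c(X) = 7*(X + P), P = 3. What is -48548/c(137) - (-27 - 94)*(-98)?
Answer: -2917347/245 ≈ -11908.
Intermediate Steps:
c(X) = 21 + 7*X (c(X) = 7*(X + 3) = 7*(3 + X) = 21 + 7*X)
-48548/c(137) - (-27 - 94)*(-98) = -48548/(21 + 7*137) - (-27 - 94)*(-98) = -48548/(21 + 959) - (-121)*(-98) = -48548/980 - 1*11858 = -48548*1/980 - 11858 = -12137/245 - 11858 = -2917347/245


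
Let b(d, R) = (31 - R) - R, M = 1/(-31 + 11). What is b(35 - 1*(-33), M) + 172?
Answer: 2031/10 ≈ 203.10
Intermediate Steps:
M = -1/20 (M = 1/(-20) = -1/20 ≈ -0.050000)
b(d, R) = 31 - 2*R
b(35 - 1*(-33), M) + 172 = (31 - 2*(-1/20)) + 172 = (31 + 1/10) + 172 = 311/10 + 172 = 2031/10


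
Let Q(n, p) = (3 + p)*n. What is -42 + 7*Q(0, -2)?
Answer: -42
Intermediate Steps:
Q(n, p) = n*(3 + p)
-42 + 7*Q(0, -2) = -42 + 7*(0*(3 - 2)) = -42 + 7*(0*1) = -42 + 7*0 = -42 + 0 = -42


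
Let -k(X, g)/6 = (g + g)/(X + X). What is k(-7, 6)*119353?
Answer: 4296708/7 ≈ 6.1382e+5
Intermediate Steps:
k(X, g) = -6*g/X (k(X, g) = -6*(g + g)/(X + X) = -6*2*g/(2*X) = -6*2*g*1/(2*X) = -6*g/X)
k(-7, 6)*119353 = -6*6/(-7)*119353 = -6*6*(-⅐)*119353 = (36/7)*119353 = 4296708/7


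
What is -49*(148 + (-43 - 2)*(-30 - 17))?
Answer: -110887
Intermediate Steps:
-49*(148 + (-43 - 2)*(-30 - 17)) = -49*(148 - 45*(-47)) = -49*(148 + 2115) = -49*2263 = -110887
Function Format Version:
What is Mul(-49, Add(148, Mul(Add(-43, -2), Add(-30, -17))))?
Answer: -110887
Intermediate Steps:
Mul(-49, Add(148, Mul(Add(-43, -2), Add(-30, -17)))) = Mul(-49, Add(148, Mul(-45, -47))) = Mul(-49, Add(148, 2115)) = Mul(-49, 2263) = -110887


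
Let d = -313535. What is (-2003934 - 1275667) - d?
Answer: -2966066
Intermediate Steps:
(-2003934 - 1275667) - d = (-2003934 - 1275667) - 1*(-313535) = -3279601 + 313535 = -2966066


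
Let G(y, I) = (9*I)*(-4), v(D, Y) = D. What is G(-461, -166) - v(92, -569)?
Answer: 5884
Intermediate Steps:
G(y, I) = -36*I
G(-461, -166) - v(92, -569) = -36*(-166) - 1*92 = 5976 - 92 = 5884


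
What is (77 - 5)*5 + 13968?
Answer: 14328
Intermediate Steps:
(77 - 5)*5 + 13968 = 72*5 + 13968 = 360 + 13968 = 14328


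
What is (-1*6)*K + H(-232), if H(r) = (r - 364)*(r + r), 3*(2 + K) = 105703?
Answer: 65150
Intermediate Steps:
K = 105697/3 (K = -2 + (1/3)*105703 = -2 + 105703/3 = 105697/3 ≈ 35232.)
H(r) = 2*r*(-364 + r) (H(r) = (-364 + r)*(2*r) = 2*r*(-364 + r))
(-1*6)*K + H(-232) = -1*6*(105697/3) + 2*(-232)*(-364 - 232) = -6*105697/3 + 2*(-232)*(-596) = -211394 + 276544 = 65150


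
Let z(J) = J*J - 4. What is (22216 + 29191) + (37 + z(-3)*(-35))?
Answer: 51269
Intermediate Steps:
z(J) = -4 + J² (z(J) = J² - 4 = -4 + J²)
(22216 + 29191) + (37 + z(-3)*(-35)) = (22216 + 29191) + (37 + (-4 + (-3)²)*(-35)) = 51407 + (37 + (-4 + 9)*(-35)) = 51407 + (37 + 5*(-35)) = 51407 + (37 - 175) = 51407 - 138 = 51269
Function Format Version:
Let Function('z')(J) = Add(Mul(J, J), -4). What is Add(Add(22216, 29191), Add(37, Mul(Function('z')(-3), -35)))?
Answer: 51269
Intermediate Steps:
Function('z')(J) = Add(-4, Pow(J, 2)) (Function('z')(J) = Add(Pow(J, 2), -4) = Add(-4, Pow(J, 2)))
Add(Add(22216, 29191), Add(37, Mul(Function('z')(-3), -35))) = Add(Add(22216, 29191), Add(37, Mul(Add(-4, Pow(-3, 2)), -35))) = Add(51407, Add(37, Mul(Add(-4, 9), -35))) = Add(51407, Add(37, Mul(5, -35))) = Add(51407, Add(37, -175)) = Add(51407, -138) = 51269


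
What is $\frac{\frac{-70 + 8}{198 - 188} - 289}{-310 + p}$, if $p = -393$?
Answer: $\frac{1476}{3515} \approx 0.41991$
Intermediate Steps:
$\frac{\frac{-70 + 8}{198 - 188} - 289}{-310 + p} = \frac{\frac{-70 + 8}{198 - 188} - 289}{-310 - 393} = \frac{- \frac{62}{10} - 289}{-703} = \left(\left(-62\right) \frac{1}{10} - 289\right) \left(- \frac{1}{703}\right) = \left(- \frac{31}{5} - 289\right) \left(- \frac{1}{703}\right) = \left(- \frac{1476}{5}\right) \left(- \frac{1}{703}\right) = \frac{1476}{3515}$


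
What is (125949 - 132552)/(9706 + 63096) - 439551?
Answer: -32000198505/72802 ≈ -4.3955e+5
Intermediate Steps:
(125949 - 132552)/(9706 + 63096) - 439551 = -6603/72802 - 439551 = -32000198505/72802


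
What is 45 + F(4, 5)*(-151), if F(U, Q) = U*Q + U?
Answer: -3579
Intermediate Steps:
F(U, Q) = U + Q*U (F(U, Q) = Q*U + U = U + Q*U)
45 + F(4, 5)*(-151) = 45 + (4*(1 + 5))*(-151) = 45 + (4*6)*(-151) = 45 + 24*(-151) = 45 - 3624 = -3579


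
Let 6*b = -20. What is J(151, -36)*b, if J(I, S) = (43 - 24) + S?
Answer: 170/3 ≈ 56.667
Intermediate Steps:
b = -10/3 (b = (1/6)*(-20) = -10/3 ≈ -3.3333)
J(I, S) = 19 + S
J(151, -36)*b = (19 - 36)*(-10/3) = -17*(-10/3) = 170/3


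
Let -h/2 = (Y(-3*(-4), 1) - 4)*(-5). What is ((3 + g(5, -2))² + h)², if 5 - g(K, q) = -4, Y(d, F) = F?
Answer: 12996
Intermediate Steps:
g(K, q) = 9 (g(K, q) = 5 - 1*(-4) = 5 + 4 = 9)
h = -30 (h = -2*(1 - 4)*(-5) = -(-6)*(-5) = -2*15 = -30)
((3 + g(5, -2))² + h)² = ((3 + 9)² - 30)² = (12² - 30)² = (144 - 30)² = 114² = 12996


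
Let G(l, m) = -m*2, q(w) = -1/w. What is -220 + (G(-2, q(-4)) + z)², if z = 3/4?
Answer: -3519/16 ≈ -219.94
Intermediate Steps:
G(l, m) = -2*m
z = ¾ (z = (¼)*3 = ¾ ≈ 0.75000)
-220 + (G(-2, q(-4)) + z)² = -220 + (-(-2)/(-4) + ¾)² = -220 + (-(-2)*(-1)/4 + ¾)² = -220 + (-2*¼ + ¾)² = -220 + (-½ + ¾)² = -220 + (¼)² = -220 + 1/16 = -3519/16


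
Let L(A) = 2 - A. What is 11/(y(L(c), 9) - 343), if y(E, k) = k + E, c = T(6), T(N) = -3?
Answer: -11/329 ≈ -0.033435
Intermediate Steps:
c = -3
y(E, k) = E + k
11/(y(L(c), 9) - 343) = 11/(((2 - 1*(-3)) + 9) - 343) = 11/(((2 + 3) + 9) - 343) = 11/((5 + 9) - 343) = 11/(14 - 343) = 11/(-329) = 11*(-1/329) = -11/329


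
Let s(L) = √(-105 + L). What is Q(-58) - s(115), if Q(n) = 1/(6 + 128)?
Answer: 1/134 - √10 ≈ -3.1548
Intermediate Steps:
Q(n) = 1/134
Q(-58) - s(115) = 1/134 - √(-105 + 115) = 1/134 - √10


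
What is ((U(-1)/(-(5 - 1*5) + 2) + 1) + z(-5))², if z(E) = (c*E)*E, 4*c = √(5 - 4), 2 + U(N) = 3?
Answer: 961/16 ≈ 60.063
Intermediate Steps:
U(N) = 1 (U(N) = -2 + 3 = 1)
c = ¼ (c = √(5 - 4)/4 = √1/4 = (¼)*1 = ¼ ≈ 0.25000)
z(E) = E²/4 (z(E) = (E/4)*E = E²/4)
((U(-1)/(-(5 - 1*5) + 2) + 1) + z(-5))² = ((1/(-(5 - 1*5) + 2) + 1) + (¼)*(-5)²)² = ((1/(-(5 - 5) + 2) + 1) + (¼)*25)² = ((1/(-1*0 + 2) + 1) + 25/4)² = ((1/(0 + 2) + 1) + 25/4)² = ((1/2 + 1) + 25/4)² = ((1*(½) + 1) + 25/4)² = ((½ + 1) + 25/4)² = (3/2 + 25/4)² = (31/4)² = 961/16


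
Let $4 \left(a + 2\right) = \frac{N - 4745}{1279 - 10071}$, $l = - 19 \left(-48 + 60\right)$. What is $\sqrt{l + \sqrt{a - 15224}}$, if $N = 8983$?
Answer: $\frac{\sqrt{-1101514512 + 1099 i \sqrt{294241977197}}}{2198} \approx 3.9528 + 15.608 i$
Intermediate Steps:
$l = -228$ ($l = \left(-19\right) 12 = -228$)
$a = - \frac{37287}{17584}$ ($a = -2 + \frac{\left(8983 - 4745\right) \frac{1}{1279 - 10071}}{4} = -2 + \frac{4238 \frac{1}{-8792}}{4} = -2 + \frac{4238 \left(- \frac{1}{8792}\right)}{4} = -2 + \frac{1}{4} \left(- \frac{2119}{4396}\right) = -2 - \frac{2119}{17584} = - \frac{37287}{17584} \approx -2.1205$)
$\sqrt{l + \sqrt{a - 15224}} = \sqrt{-228 + \sqrt{- \frac{37287}{17584} - 15224}} = \sqrt{-228 + \sqrt{- \frac{267736103}{17584}}} = \sqrt{-228 + \frac{i \sqrt{294241977197}}{4396}}$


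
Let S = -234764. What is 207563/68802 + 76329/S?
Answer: 21738366137/8076116364 ≈ 2.6917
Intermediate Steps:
207563/68802 + 76329/S = 207563/68802 + 76329/(-234764) = 207563*(1/68802) + 76329*(-1/234764) = 207563/68802 - 76329/234764 = 21738366137/8076116364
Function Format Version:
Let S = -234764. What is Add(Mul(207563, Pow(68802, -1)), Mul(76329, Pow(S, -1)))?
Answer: Rational(21738366137, 8076116364) ≈ 2.6917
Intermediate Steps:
Add(Mul(207563, Pow(68802, -1)), Mul(76329, Pow(S, -1))) = Add(Mul(207563, Pow(68802, -1)), Mul(76329, Pow(-234764, -1))) = Add(Mul(207563, Rational(1, 68802)), Mul(76329, Rational(-1, 234764))) = Add(Rational(207563, 68802), Rational(-76329, 234764)) = Rational(21738366137, 8076116364)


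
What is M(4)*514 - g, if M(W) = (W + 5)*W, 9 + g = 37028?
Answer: -18515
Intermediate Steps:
g = 37019 (g = -9 + 37028 = 37019)
M(W) = W*(5 + W) (M(W) = (5 + W)*W = W*(5 + W))
M(4)*514 - g = (4*(5 + 4))*514 - 1*37019 = (4*9)*514 - 37019 = 36*514 - 37019 = 18504 - 37019 = -18515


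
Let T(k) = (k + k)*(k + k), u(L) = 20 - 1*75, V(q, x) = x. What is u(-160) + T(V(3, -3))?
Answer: -19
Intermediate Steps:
u(L) = -55 (u(L) = 20 - 75 = -55)
T(k) = 4*k² (T(k) = (2*k)*(2*k) = 4*k²)
u(-160) + T(V(3, -3)) = -55 + 4*(-3)² = -55 + 4*9 = -55 + 36 = -19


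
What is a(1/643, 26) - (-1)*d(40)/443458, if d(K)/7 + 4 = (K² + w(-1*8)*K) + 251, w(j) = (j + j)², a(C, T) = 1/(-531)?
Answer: 44483921/235476198 ≈ 0.18891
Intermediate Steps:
a(C, T) = -1/531
w(j) = 4*j² (w(j) = (2*j)² = 4*j²)
d(K) = 1729 + 7*K² + 1792*K (d(K) = -28 + 7*((K² + (4*(-1*8)²)*K) + 251) = -28 + 7*((K² + (4*(-8)²)*K) + 251) = -28 + 7*((K² + (4*64)*K) + 251) = -28 + 7*((K² + 256*K) + 251) = -28 + 7*(251 + K² + 256*K) = -28 + (1757 + 7*K² + 1792*K) = 1729 + 7*K² + 1792*K)
a(1/643, 26) - (-1)*d(40)/443458 = -1/531 - (-1)*(1729 + 7*40² + 1792*40)/443458 = -1/531 - (-1)*(1729 + 7*1600 + 71680)*(1/443458) = -1/531 - (-1)*(1729 + 11200 + 71680)*(1/443458) = -1/531 - (-1)*84609*(1/443458) = -1/531 - (-1)*84609/443458 = -1/531 - 1*(-84609/443458) = -1/531 + 84609/443458 = 44483921/235476198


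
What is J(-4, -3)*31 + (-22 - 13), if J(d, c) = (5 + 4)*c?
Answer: -872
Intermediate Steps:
J(d, c) = 9*c
J(-4, -3)*31 + (-22 - 13) = (9*(-3))*31 + (-22 - 13) = -27*31 - 35 = -837 - 35 = -872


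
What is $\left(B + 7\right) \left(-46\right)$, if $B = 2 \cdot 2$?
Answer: $-506$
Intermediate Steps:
$B = 4$
$\left(B + 7\right) \left(-46\right) = \left(4 + 7\right) \left(-46\right) = 11 \left(-46\right) = -506$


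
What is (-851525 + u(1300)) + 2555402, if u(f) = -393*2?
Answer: 1703091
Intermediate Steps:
u(f) = -786
(-851525 + u(1300)) + 2555402 = (-851525 - 786) + 2555402 = -852311 + 2555402 = 1703091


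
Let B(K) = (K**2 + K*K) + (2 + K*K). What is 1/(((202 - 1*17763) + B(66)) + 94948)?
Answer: 1/90457 ≈ 1.1055e-5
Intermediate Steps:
B(K) = 2 + 3*K**2 (B(K) = (K**2 + K**2) + (2 + K**2) = 2*K**2 + (2 + K**2) = 2 + 3*K**2)
1/(((202 - 1*17763) + B(66)) + 94948) = 1/(((202 - 1*17763) + (2 + 3*66**2)) + 94948) = 1/(((202 - 17763) + (2 + 3*4356)) + 94948) = 1/((-17561 + (2 + 13068)) + 94948) = 1/((-17561 + 13070) + 94948) = 1/(-4491 + 94948) = 1/90457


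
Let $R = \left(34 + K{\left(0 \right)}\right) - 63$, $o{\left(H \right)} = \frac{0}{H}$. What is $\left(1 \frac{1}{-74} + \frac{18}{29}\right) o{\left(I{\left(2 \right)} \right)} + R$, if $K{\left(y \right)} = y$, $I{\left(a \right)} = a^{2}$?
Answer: $-29$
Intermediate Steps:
$o{\left(H \right)} = 0$
$R = -29$ ($R = \left(34 + 0\right) - 63 = 34 - 63 = -29$)
$\left(1 \frac{1}{-74} + \frac{18}{29}\right) o{\left(I{\left(2 \right)} \right)} + R = \left(1 \frac{1}{-74} + \frac{18}{29}\right) 0 - 29 = \left(1 \left(- \frac{1}{74}\right) + 18 \cdot \frac{1}{29}\right) 0 - 29 = \left(- \frac{1}{74} + \frac{18}{29}\right) 0 - 29 = \frac{1303}{2146} \cdot 0 - 29 = 0 - 29 = -29$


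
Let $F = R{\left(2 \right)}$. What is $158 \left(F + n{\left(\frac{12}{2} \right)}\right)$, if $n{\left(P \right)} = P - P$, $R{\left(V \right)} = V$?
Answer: $316$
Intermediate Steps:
$F = 2$
$n{\left(P \right)} = 0$
$158 \left(F + n{\left(\frac{12}{2} \right)}\right) = 158 \left(2 + 0\right) = 158 \cdot 2 = 316$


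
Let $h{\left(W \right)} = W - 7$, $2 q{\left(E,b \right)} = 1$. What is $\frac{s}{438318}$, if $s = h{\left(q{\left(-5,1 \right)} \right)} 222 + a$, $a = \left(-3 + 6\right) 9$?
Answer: $- \frac{236}{73053} \approx -0.0032305$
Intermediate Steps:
$a = 27$ ($a = 3 \cdot 9 = 27$)
$q{\left(E,b \right)} = \frac{1}{2}$ ($q{\left(E,b \right)} = \frac{1}{2} \cdot 1 = \frac{1}{2}$)
$h{\left(W \right)} = -7 + W$ ($h{\left(W \right)} = W - 7 = -7 + W$)
$s = -1416$ ($s = \left(-7 + \frac{1}{2}\right) 222 + 27 = \left(- \frac{13}{2}\right) 222 + 27 = -1443 + 27 = -1416$)
$\frac{s}{438318} = - \frac{1416}{438318} = \left(-1416\right) \frac{1}{438318} = - \frac{236}{73053}$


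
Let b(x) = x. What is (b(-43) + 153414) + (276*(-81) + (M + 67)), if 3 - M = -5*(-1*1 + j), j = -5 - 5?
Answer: 131030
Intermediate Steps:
j = -10
M = -52 (M = 3 - (-5)*(-1*1 - 10) = 3 - (-5)*(-1 - 10) = 3 - (-5)*(-11) = 3 - 1*55 = 3 - 55 = -52)
(b(-43) + 153414) + (276*(-81) + (M + 67)) = (-43 + 153414) + (276*(-81) + (-52 + 67)) = 153371 + (-22356 + 15) = 153371 - 22341 = 131030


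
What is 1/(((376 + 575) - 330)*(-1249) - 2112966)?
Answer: -1/2888595 ≈ -3.4619e-7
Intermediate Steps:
1/(((376 + 575) - 330)*(-1249) - 2112966) = 1/((951 - 330)*(-1249) - 2112966) = 1/(621*(-1249) - 2112966) = 1/(-775629 - 2112966) = 1/(-2888595) = -1/2888595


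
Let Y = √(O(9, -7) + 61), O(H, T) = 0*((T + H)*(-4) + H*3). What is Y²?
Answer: 61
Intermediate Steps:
O(H, T) = 0 (O(H, T) = 0*((H + T)*(-4) + 3*H) = 0*((-4*H - 4*T) + 3*H) = 0*(-H - 4*T) = 0)
Y = √61 (Y = √(0 + 61) = √61 ≈ 7.8102)
Y² = (√61)² = 61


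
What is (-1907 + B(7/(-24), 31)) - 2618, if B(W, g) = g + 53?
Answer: -4441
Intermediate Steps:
B(W, g) = 53 + g
(-1907 + B(7/(-24), 31)) - 2618 = (-1907 + (53 + 31)) - 2618 = (-1907 + 84) - 2618 = -1823 - 2618 = -4441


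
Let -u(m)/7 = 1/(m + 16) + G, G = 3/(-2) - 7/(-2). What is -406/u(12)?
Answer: 1624/57 ≈ 28.491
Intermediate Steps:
G = 2 (G = 3*(-½) - 7*(-½) = -3/2 + 7/2 = 2)
u(m) = -14 - 7/(16 + m) (u(m) = -7*(1/(m + 16) + 2) = -7*(1/(16 + m) + 2) = -7*(2 + 1/(16 + m)) = -14 - 7/(16 + m))
-406/u(12) = -406*(16 + 12)/(7*(-33 - 2*12)) = -406*4/(-33 - 24) = -406/(7*(1/28)*(-57)) = -406/(-57/4) = -406*(-4/57) = 1624/57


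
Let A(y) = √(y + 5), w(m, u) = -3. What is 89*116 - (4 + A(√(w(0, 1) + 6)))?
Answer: 10320 - √(5 + √3) ≈ 10317.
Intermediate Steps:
A(y) = √(5 + y)
89*116 - (4 + A(√(w(0, 1) + 6))) = 89*116 - (4 + √(5 + √(-3 + 6))) = 10324 - (4 + √(5 + √3)) = 10324 + (-4 - √(5 + √3)) = 10320 - √(5 + √3)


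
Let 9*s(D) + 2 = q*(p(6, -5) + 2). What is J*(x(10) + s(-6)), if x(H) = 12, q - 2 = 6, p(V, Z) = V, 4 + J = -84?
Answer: -14960/9 ≈ -1662.2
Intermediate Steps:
J = -88 (J = -4 - 84 = -88)
q = 8 (q = 2 + 6 = 8)
s(D) = 62/9 (s(D) = -2/9 + (8*(6 + 2))/9 = -2/9 + (8*8)/9 = -2/9 + (⅑)*64 = -2/9 + 64/9 = 62/9)
J*(x(10) + s(-6)) = -88*(12 + 62/9) = -88*170/9 = -14960/9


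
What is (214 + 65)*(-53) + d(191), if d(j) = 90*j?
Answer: 2403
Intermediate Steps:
(214 + 65)*(-53) + d(191) = (214 + 65)*(-53) + 90*191 = 279*(-53) + 17190 = -14787 + 17190 = 2403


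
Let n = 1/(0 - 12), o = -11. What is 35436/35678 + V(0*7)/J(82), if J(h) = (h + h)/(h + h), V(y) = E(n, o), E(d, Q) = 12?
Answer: 231786/17839 ≈ 12.993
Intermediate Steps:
n = -1/12 (n = 1/(-12) = -1/12 ≈ -0.083333)
V(y) = 12
J(h) = 1 (J(h) = (2*h)/((2*h)) = (2*h)*(1/(2*h)) = 1)
35436/35678 + V(0*7)/J(82) = 35436/35678 + 12/1 = 35436*(1/35678) + 12*1 = 17718/17839 + 12 = 231786/17839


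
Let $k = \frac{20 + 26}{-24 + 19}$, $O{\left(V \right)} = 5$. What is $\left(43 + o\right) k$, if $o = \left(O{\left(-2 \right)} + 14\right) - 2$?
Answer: $-552$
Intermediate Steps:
$o = 17$ ($o = \left(5 + 14\right) - 2 = 19 - 2 = 17$)
$k = - \frac{46}{5}$ ($k = \frac{46}{-5} = 46 \left(- \frac{1}{5}\right) = - \frac{46}{5} \approx -9.2$)
$\left(43 + o\right) k = \left(43 + 17\right) \left(- \frac{46}{5}\right) = 60 \left(- \frac{46}{5}\right) = -552$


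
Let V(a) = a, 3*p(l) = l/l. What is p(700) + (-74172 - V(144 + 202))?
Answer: -223553/3 ≈ -74518.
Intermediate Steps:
p(l) = ⅓ (p(l) = (l/l)/3 = (⅓)*1 = ⅓)
p(700) + (-74172 - V(144 + 202)) = ⅓ + (-74172 - (144 + 202)) = ⅓ + (-74172 - 1*346) = ⅓ + (-74172 - 346) = ⅓ - 74518 = -223553/3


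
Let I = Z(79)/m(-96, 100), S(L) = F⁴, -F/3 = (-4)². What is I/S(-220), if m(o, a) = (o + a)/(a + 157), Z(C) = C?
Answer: 20303/21233664 ≈ 0.00095617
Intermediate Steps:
F = -48 (F = -3*(-4)² = -3*16 = -48)
m(o, a) = (a + o)/(157 + a)
S(L) = 5308416 (S(L) = (-48)⁴ = 5308416)
I = 20303/4 (I = 79/(((100 - 96)/(157 + 100))) = 79/((4/257)) = 79/(((1/257)*4)) = 79/(4/257) = 79*(257/4) = 20303/4 ≈ 5075.8)
I/S(-220) = (20303/4)/5308416 = (20303/4)*(1/5308416) = 20303/21233664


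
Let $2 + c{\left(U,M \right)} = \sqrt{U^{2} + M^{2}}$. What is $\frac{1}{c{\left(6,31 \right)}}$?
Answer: $\frac{2}{993} + \frac{\sqrt{997}}{993} \approx 0.033812$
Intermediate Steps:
$c{\left(U,M \right)} = -2 + \sqrt{M^{2} + U^{2}}$ ($c{\left(U,M \right)} = -2 + \sqrt{U^{2} + M^{2}} = -2 + \sqrt{M^{2} + U^{2}}$)
$\frac{1}{c{\left(6,31 \right)}} = \frac{1}{-2 + \sqrt{31^{2} + 6^{2}}} = \frac{1}{-2 + \sqrt{961 + 36}} = \frac{1}{-2 + \sqrt{997}}$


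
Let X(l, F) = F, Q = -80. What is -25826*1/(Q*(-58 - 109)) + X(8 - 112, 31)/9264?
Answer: -14927369/7735440 ≈ -1.9297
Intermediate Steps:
-25826*1/(Q*(-58 - 109)) + X(8 - 112, 31)/9264 = -25826*(-1/(80*(-58 - 109))) + 31/9264 = -25826/((-80*(-167))) + 31*(1/9264) = -25826/13360 + 31/9264 = -25826*1/13360 + 31/9264 = -12913/6680 + 31/9264 = -14927369/7735440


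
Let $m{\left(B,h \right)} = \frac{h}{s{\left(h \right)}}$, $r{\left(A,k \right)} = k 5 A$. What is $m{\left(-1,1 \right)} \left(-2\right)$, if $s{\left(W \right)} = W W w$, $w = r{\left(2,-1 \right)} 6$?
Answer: $\frac{1}{30} \approx 0.033333$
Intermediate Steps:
$r{\left(A,k \right)} = 5 A k$ ($r{\left(A,k \right)} = 5 k A = 5 A k$)
$w = -60$ ($w = 5 \cdot 2 \left(-1\right) 6 = \left(-10\right) 6 = -60$)
$s{\left(W \right)} = - 60 W^{2}$ ($s{\left(W \right)} = W W \left(-60\right) = W^{2} \left(-60\right) = - 60 W^{2}$)
$m{\left(B,h \right)} = - \frac{1}{60 h}$ ($m{\left(B,h \right)} = \frac{h}{\left(-60\right) h^{2}} = h \left(- \frac{1}{60 h^{2}}\right) = - \frac{1}{60 h}$)
$m{\left(-1,1 \right)} \left(-2\right) = - \frac{1}{60 \cdot 1} \left(-2\right) = \left(- \frac{1}{60}\right) 1 \left(-2\right) = \left(- \frac{1}{60}\right) \left(-2\right) = \frac{1}{30}$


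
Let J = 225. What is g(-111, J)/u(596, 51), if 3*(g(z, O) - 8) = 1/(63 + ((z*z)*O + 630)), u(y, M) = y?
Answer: 66550033/4957977384 ≈ 0.013423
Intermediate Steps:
g(z, O) = 8 + 1/(3*(693 + O*z**2)) (g(z, O) = 8 + 1/(3*(63 + ((z*z)*O + 630))) = 8 + 1/(3*(63 + (z**2*O + 630))) = 8 + 1/(3*(63 + (O*z**2 + 630))) = 8 + 1/(3*(63 + (630 + O*z**2))) = 8 + 1/(3*(693 + O*z**2)))
g(-111, J)/u(596, 51) = ((16633 + 24*225*(-111)**2)/(3*(693 + 225*(-111)**2)))/596 = ((16633 + 24*225*12321)/(3*(693 + 225*12321)))*(1/596) = ((16633 + 66533400)/(3*(693 + 2772225)))*(1/596) = ((1/3)*66550033/2772918)*(1/596) = ((1/3)*(1/2772918)*66550033)*(1/596) = (66550033/8318754)*(1/596) = 66550033/4957977384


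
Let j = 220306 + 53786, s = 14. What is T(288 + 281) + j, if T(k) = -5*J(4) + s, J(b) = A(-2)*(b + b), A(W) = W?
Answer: 274186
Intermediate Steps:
J(b) = -4*b (J(b) = -2*(b + b) = -4*b)
j = 274092
T(k) = 94 (T(k) = -(-20)*4 + 14 = -5*(-16) + 14 = 80 + 14 = 94)
T(288 + 281) + j = 94 + 274092 = 274186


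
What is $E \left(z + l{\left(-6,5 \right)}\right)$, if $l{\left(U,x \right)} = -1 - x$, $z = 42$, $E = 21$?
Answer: $756$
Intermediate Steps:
$E \left(z + l{\left(-6,5 \right)}\right) = 21 \left(42 - 6\right) = 21 \cdot 36 = 756$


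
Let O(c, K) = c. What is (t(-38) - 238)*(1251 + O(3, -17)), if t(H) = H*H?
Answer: 1512324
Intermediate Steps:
t(H) = H²
(t(-38) - 238)*(1251 + O(3, -17)) = ((-38)² - 238)*(1251 + 3) = (1444 - 238)*1254 = 1206*1254 = 1512324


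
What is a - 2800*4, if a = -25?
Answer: -11225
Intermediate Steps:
a - 2800*4 = -25 - 2800*4 = -25 - 100*112 = -25 - 11200 = -11225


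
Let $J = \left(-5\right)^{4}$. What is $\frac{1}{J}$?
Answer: $\frac{1}{625} \approx 0.0016$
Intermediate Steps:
$J = 625$
$\frac{1}{J} = \frac{1}{625}$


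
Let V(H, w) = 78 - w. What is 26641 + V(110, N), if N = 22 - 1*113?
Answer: 26810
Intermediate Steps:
N = -91 (N = 22 - 113 = -91)
26641 + V(110, N) = 26641 + (78 - 1*(-91)) = 26641 + (78 + 91) = 26641 + 169 = 26810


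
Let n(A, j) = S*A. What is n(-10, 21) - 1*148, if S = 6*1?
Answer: -208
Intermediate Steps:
S = 6
n(A, j) = 6*A
n(-10, 21) - 1*148 = 6*(-10) - 1*148 = -60 - 148 = -208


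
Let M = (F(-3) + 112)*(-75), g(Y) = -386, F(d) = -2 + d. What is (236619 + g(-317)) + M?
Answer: 228208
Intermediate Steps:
M = -8025 (M = ((-2 - 3) + 112)*(-75) = (-5 + 112)*(-75) = 107*(-75) = -8025)
(236619 + g(-317)) + M = (236619 - 386) - 8025 = 236233 - 8025 = 228208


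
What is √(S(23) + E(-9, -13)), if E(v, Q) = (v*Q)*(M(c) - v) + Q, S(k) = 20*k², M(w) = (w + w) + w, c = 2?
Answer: √12322 ≈ 111.00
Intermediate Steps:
M(w) = 3*w (M(w) = 2*w + w = 3*w)
E(v, Q) = Q + Q*v*(6 - v) (E(v, Q) = (v*Q)*(3*2 - v) + Q = (Q*v)*(6 - v) + Q = Q*v*(6 - v) + Q = Q + Q*v*(6 - v))
√(S(23) + E(-9, -13)) = √(20*23² - 13*(1 - 1*(-9)² + 6*(-9))) = √(20*529 - 13*(1 - 1*81 - 54)) = √(10580 - 13*(1 - 81 - 54)) = √(10580 - 13*(-134)) = √(10580 + 1742) = √12322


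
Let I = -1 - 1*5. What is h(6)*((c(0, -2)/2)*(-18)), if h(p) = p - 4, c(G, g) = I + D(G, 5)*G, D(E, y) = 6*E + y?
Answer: 108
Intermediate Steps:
I = -6 (I = -1 - 5 = -6)
D(E, y) = y + 6*E
c(G, g) = -6 + G*(5 + 6*G) (c(G, g) = -6 + (5 + 6*G)*G = -6 + G*(5 + 6*G))
h(p) = -4 + p
h(6)*((c(0, -2)/2)*(-18)) = (-4 + 6)*(((-6 + 0*(5 + 6*0))/2)*(-18)) = 2*(((-6 + 0*(5 + 0))*(½))*(-18)) = 2*(((-6 + 0*5)*(½))*(-18)) = 2*(((-6 + 0)*(½))*(-18)) = 2*(-6*½*(-18)) = 2*(-3*(-18)) = 2*54 = 108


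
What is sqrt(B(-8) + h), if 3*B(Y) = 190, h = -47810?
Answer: 2*I*sqrt(107430)/3 ≈ 218.51*I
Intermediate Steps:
B(Y) = 190/3 (B(Y) = (1/3)*190 = 190/3)
sqrt(B(-8) + h) = sqrt(190/3 - 47810) = sqrt(-143240/3) = 2*I*sqrt(107430)/3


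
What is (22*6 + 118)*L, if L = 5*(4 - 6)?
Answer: -2500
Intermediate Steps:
L = -10 (L = 5*(-2) = -10)
(22*6 + 118)*L = (22*6 + 118)*(-10) = (132 + 118)*(-10) = 250*(-10) = -2500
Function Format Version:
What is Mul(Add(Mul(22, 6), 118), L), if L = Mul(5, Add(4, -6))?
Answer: -2500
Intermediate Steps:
L = -10 (L = Mul(5, -2) = -10)
Mul(Add(Mul(22, 6), 118), L) = Mul(Add(Mul(22, 6), 118), -10) = Mul(Add(132, 118), -10) = Mul(250, -10) = -2500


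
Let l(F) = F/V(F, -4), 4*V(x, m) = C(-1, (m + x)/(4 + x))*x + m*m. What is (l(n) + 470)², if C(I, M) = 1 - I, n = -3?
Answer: 5494336/25 ≈ 2.1977e+5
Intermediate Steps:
V(x, m) = x/2 + m²/4 (V(x, m) = ((1 - 1*(-1))*x + m*m)/4 = ((1 + 1)*x + m²)/4 = (2*x + m²)/4 = (m² + 2*x)/4 = x/2 + m²/4)
l(F) = F/(4 + F/2) (l(F) = F/(F/2 + (¼)*(-4)²) = F/(F/2 + (¼)*16) = F/(F/2 + 4) = F/(4 + F/2))
(l(n) + 470)² = (2*(-3)/(8 - 3) + 470)² = (2*(-3)/5 + 470)² = (2*(-3)*(⅕) + 470)² = (-6/5 + 470)² = (2344/5)² = 5494336/25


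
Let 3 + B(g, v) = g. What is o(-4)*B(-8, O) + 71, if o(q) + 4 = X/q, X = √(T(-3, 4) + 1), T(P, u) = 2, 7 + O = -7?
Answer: 115 + 11*√3/4 ≈ 119.76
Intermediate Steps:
O = -14 (O = -7 - 7 = -14)
B(g, v) = -3 + g
X = √3 (X = √(2 + 1) = √3 ≈ 1.7320)
o(q) = -4 + √3/q
o(-4)*B(-8, O) + 71 = (-4 + √3/(-4))*(-3 - 8) + 71 = (-4 + √3*(-¼))*(-11) + 71 = (-4 - √3/4)*(-11) + 71 = (44 + 11*√3/4) + 71 = 115 + 11*√3/4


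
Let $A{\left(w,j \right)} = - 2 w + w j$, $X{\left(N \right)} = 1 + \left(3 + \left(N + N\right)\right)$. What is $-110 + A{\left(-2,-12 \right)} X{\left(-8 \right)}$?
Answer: $-446$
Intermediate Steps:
$X{\left(N \right)} = 4 + 2 N$ ($X{\left(N \right)} = 1 + \left(3 + 2 N\right) = 4 + 2 N$)
$A{\left(w,j \right)} = - 2 w + j w$
$-110 + A{\left(-2,-12 \right)} X{\left(-8 \right)} = -110 + - 2 \left(-2 - 12\right) \left(4 + 2 \left(-8\right)\right) = -110 + \left(-2\right) \left(-14\right) \left(4 - 16\right) = -110 + 28 \left(-12\right) = -110 - 336 = -446$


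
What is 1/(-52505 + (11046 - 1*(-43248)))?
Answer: 1/1789 ≈ 0.00055897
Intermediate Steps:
1/(-52505 + (11046 - 1*(-43248))) = 1/(-52505 + (11046 + 43248)) = 1/(-52505 + 54294) = 1/1789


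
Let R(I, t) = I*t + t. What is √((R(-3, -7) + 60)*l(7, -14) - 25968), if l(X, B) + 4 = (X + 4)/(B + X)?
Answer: 3*I*√143626/7 ≈ 162.42*I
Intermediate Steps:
R(I, t) = t + I*t
l(X, B) = -4 + (4 + X)/(B + X) (l(X, B) = -4 + (X + 4)/(B + X) = -4 + (4 + X)/(B + X))
√((R(-3, -7) + 60)*l(7, -14) - 25968) = √((-7*(1 - 3) + 60)*((4 - 4*(-14) - 3*7)/(-14 + 7)) - 25968) = √((-7*(-2) + 60)*((4 + 56 - 21)/(-7)) - 25968) = √((14 + 60)*(-⅐*39) - 25968) = √(74*(-39/7) - 25968) = √(-2886/7 - 25968) = √(-184662/7) = 3*I*√143626/7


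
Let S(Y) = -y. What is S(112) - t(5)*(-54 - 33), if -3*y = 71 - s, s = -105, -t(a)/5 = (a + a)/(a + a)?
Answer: -1129/3 ≈ -376.33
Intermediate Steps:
t(a) = -5 (t(a) = -5*(a + a)/(a + a) = -5*2*a/(2*a) = -5*2*a*1/(2*a) = -5*1 = -5)
y = -176/3 (y = -(71 - 1*(-105))/3 = -(71 + 105)/3 = -⅓*176 = -176/3 ≈ -58.667)
S(Y) = 176/3 (S(Y) = -1*(-176/3) = 176/3)
S(112) - t(5)*(-54 - 33) = 176/3 - (-5)*(-54 - 33) = 176/3 - (-5)*(-87) = 176/3 - 1*435 = 176/3 - 435 = -1129/3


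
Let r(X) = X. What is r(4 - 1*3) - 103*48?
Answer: -4943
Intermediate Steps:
r(4 - 1*3) - 103*48 = (4 - 1*3) - 103*48 = (4 - 3) - 4944 = 1 - 4944 = -4943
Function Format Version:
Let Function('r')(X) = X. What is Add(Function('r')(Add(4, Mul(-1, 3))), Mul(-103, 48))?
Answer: -4943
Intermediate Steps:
Add(Function('r')(Add(4, Mul(-1, 3))), Mul(-103, 48)) = Add(Add(4, Mul(-1, 3)), Mul(-103, 48)) = Add(Add(4, -3), -4944) = Add(1, -4944) = -4943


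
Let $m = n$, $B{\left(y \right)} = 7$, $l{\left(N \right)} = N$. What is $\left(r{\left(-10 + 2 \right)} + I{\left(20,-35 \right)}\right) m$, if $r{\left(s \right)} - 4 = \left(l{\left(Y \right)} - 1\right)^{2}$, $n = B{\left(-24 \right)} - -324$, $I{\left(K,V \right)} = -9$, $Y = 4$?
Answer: $1324$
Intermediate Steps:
$n = 331$ ($n = 7 - -324 = 7 + 324 = 331$)
$r{\left(s \right)} = 13$ ($r{\left(s \right)} = 4 + \left(4 - 1\right)^{2} = 4 + 3^{2} = 4 + 9 = 13$)
$m = 331$
$\left(r{\left(-10 + 2 \right)} + I{\left(20,-35 \right)}\right) m = \left(13 - 9\right) 331 = 4 \cdot 331 = 1324$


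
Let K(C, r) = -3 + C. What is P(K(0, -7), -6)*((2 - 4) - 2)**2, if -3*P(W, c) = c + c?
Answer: 64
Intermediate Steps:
P(W, c) = -2*c/3 (P(W, c) = -(c + c)/3 = -2*c/3)
P(K(0, -7), -6)*((2 - 4) - 2)**2 = (-2/3*(-6))*((2 - 4) - 2)**2 = 4*(-2 - 2)**2 = 4*(-4)**2 = 4*16 = 64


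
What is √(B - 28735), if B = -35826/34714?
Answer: 2*I*√2164293398239/17357 ≈ 169.52*I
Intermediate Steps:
B = -17913/17357 (B = -35826*1/34714 = -17913/17357 ≈ -1.0320)
√(B - 28735) = √(-17913/17357 - 28735) = √(-498771308/17357) = 2*I*√2164293398239/17357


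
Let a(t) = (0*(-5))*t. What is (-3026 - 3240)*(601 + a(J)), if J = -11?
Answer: -3765866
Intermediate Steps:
a(t) = 0 (a(t) = 0*t = 0)
(-3026 - 3240)*(601 + a(J)) = (-3026 - 3240)*(601 + 0) = -6266*601 = -3765866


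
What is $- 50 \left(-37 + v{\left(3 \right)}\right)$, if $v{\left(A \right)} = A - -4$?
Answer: $1500$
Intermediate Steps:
$v{\left(A \right)} = 4 + A$ ($v{\left(A \right)} = A + 4 = 4 + A$)
$- 50 \left(-37 + v{\left(3 \right)}\right) = - 50 \left(-37 + \left(4 + 3\right)\right) = - 50 \left(-37 + 7\right) = \left(-50\right) \left(-30\right) = 1500$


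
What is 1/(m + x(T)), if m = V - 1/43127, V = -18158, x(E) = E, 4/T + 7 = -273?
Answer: -431270/7831006831 ≈ -5.5072e-5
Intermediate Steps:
T = -1/70 (T = 4/(-7 - 273) = 4/(-280) = 4*(-1/280) = -1/70 ≈ -0.014286)
m = -783100067/43127 (m = -18158 - 1/43127 = -783100067/43127 ≈ -18158.)
1/(m + x(T)) = 1/(-783100067/43127 - 1/70) = 1/(-7831006831/431270) = -431270/7831006831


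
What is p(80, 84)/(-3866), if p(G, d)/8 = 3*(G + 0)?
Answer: -960/1933 ≈ -0.49664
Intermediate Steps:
p(G, d) = 24*G (p(G, d) = 8*(3*(G + 0)) = 8*(3*G) = 24*G)
p(80, 84)/(-3866) = (24*80)/(-3866) = 1920*(-1/3866) = -960/1933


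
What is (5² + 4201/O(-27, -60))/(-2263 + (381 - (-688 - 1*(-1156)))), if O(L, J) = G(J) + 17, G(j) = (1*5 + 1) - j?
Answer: -3138/97525 ≈ -0.032176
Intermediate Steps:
G(j) = 6 - j (G(j) = (5 + 1) - j = 6 - j)
O(L, J) = 23 - J (O(L, J) = (6 - J) + 17 = 23 - J)
(5² + 4201/O(-27, -60))/(-2263 + (381 - (-688 - 1*(-1156)))) = (5² + 4201/(23 - 1*(-60)))/(-2263 + (381 - (-688 - 1*(-1156)))) = (25 + 4201/(23 + 60))/(-2263 + (381 - (-688 + 1156))) = (25 + 4201/83)/(-2263 + (381 - 1*468)) = (25 + 4201*(1/83))/(-2263 + (381 - 468)) = (25 + 4201/83)/(-2263 - 87) = (6276/83)/(-2350) = (6276/83)*(-1/2350) = -3138/97525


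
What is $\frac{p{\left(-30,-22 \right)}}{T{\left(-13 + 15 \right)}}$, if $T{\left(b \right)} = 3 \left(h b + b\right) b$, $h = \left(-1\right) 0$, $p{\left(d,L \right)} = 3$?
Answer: $\frac{1}{4} \approx 0.25$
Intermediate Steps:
$h = 0$
$T{\left(b \right)} = 3 b^{2}$ ($T{\left(b \right)} = 3 \left(0 b + b\right) b = 3 \left(0 + b\right) b = 3 b b = 3 b^{2}$)
$\frac{p{\left(-30,-22 \right)}}{T{\left(-13 + 15 \right)}} = \frac{3}{3 \left(-13 + 15\right)^{2}} = \frac{3}{3 \cdot 2^{2}} = \frac{3}{3 \cdot 4} = \frac{3}{12} = 3 \cdot \frac{1}{12} = \frac{1}{4}$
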